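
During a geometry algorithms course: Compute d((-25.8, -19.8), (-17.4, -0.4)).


dx=8.4, dy=19.4
d^2 = 8.4^2 + 19.4^2 = 446.92
d = sqrt(446.92) = 21.1405

21.1405


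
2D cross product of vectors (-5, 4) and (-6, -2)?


u x v = u_x*v_y - u_y*v_x = (-5)*(-2) - 4*(-6)
= 10 - (-24) = 34

34


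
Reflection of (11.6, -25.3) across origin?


Reflection over origin: (x,y) -> (-x,-y)
(11.6, -25.3) -> (-11.6, 25.3)

(-11.6, 25.3)


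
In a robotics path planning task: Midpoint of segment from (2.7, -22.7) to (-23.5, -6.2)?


M = ((2.7+(-23.5))/2, ((-22.7)+(-6.2))/2)
= (-10.4, -14.45)

(-10.4, -14.45)


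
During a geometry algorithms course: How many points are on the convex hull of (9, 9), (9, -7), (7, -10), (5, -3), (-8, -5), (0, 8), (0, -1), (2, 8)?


Convex hull vertices (CCW): (-8, -5), (7, -10), (9, -7), (9, 9), (0, 8)
Count = 5

5


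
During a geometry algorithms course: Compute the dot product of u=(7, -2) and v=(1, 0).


u . v = u_x*v_x + u_y*v_y = 7*1 + (-2)*0
= 7 + 0 = 7

7


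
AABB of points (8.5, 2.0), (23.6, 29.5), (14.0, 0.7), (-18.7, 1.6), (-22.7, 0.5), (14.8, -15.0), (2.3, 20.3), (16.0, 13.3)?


x range: [-22.7, 23.6]
y range: [-15, 29.5]
Bounding box: (-22.7,-15) to (23.6,29.5)

(-22.7,-15) to (23.6,29.5)


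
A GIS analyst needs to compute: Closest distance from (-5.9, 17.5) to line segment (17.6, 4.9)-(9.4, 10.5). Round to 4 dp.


Project P onto AB: t = 1 (clamped to [0,1])
Closest point on segment: (9.4, 10.5)
Distance: 16.8253

16.8253


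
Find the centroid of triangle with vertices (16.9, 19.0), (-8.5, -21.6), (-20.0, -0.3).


Centroid = ((x_A+x_B+x_C)/3, (y_A+y_B+y_C)/3)
= ((16.9+(-8.5)+(-20))/3, (19+(-21.6)+(-0.3))/3)
= (-3.8667, -0.9667)

(-3.8667, -0.9667)


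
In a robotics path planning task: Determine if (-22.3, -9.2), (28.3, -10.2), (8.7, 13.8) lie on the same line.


Cross product: (28.3-(-22.3))*(13.8-(-9.2)) - ((-10.2)-(-9.2))*(8.7-(-22.3))
= 1194.8

No, not collinear


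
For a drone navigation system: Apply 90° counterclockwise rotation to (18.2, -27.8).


90° CCW: (x,y) -> (-y, x)
(18.2,-27.8) -> (27.8, 18.2)

(27.8, 18.2)


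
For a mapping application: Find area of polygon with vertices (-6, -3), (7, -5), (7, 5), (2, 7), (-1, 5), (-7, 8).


Shoelace sum: ((-6)*(-5) - 7*(-3)) + (7*5 - 7*(-5)) + (7*7 - 2*5) + (2*5 - (-1)*7) + ((-1)*8 - (-7)*5) + ((-7)*(-3) - (-6)*8)
= 273
Area = |273|/2 = 136.5

136.5


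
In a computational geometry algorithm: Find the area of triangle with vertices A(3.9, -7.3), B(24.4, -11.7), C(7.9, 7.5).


Area = |x_A(y_B-y_C) + x_B(y_C-y_A) + x_C(y_A-y_B)|/2
= |(-74.88) + 361.12 + 34.76|/2
= 321/2 = 160.5

160.5


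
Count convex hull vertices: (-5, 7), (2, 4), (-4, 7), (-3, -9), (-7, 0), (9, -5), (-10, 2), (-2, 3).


Convex hull vertices (CCW): (-10, 2), (-3, -9), (9, -5), (2, 4), (-4, 7), (-5, 7)
Count = 6

6


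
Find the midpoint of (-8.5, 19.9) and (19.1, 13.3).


M = (((-8.5)+19.1)/2, (19.9+13.3)/2)
= (5.3, 16.6)

(5.3, 16.6)


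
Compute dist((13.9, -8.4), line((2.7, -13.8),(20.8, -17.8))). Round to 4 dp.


|cross product| = 142.54
|line direction| = sqrt(343.61) = 18.5367
Distance = 142.54/sqrt(343.61) = 7.6896

7.6896


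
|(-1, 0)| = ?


|u| = sqrt((-1)^2 + 0^2) = sqrt(1) = 1

1


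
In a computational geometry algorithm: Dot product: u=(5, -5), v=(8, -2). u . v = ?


u . v = u_x*v_x + u_y*v_y = 5*8 + (-5)*(-2)
= 40 + 10 = 50

50


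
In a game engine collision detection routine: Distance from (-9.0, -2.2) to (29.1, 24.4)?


dx=38.1, dy=26.6
d^2 = 38.1^2 + 26.6^2 = 2159.17
d = sqrt(2159.17) = 46.4669

46.4669


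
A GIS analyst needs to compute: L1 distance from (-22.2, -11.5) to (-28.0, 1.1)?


|(-22.2)-(-28)| + |(-11.5)-1.1| = 5.8 + 12.6 = 18.4

18.4


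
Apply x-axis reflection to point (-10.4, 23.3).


Reflection over x-axis: (x,y) -> (x,-y)
(-10.4, 23.3) -> (-10.4, -23.3)

(-10.4, -23.3)


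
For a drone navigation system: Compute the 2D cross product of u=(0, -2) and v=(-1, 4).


u x v = u_x*v_y - u_y*v_x = 0*4 - (-2)*(-1)
= 0 - 2 = -2

-2


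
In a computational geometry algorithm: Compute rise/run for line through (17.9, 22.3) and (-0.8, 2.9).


slope = (y2-y1)/(x2-x1) = (2.9-22.3)/((-0.8)-17.9) = (-19.4)/(-18.7) = 1.0374

1.0374


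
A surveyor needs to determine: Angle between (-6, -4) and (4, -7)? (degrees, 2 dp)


u.v = 4, |u| = sqrt(52) = 7.2111, |v| = sqrt(65) = 8.0623
cos(theta) = u.v/(|u||v|) = 4/sqrt(3380) = 0.068802
theta = acos(0.068802) = 86.05 degrees

86.05 degrees


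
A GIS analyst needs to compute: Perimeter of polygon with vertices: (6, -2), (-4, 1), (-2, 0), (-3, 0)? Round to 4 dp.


Sides: (6, -2)->(-4, 1): sqrt(109) = 10.440307, (-4, 1)->(-2, 0): sqrt(5) = 2.236068, (-2, 0)->(-3, 0): sqrt(1) = 1, (-3, 0)->(6, -2): sqrt(85) = 9.219544
Sum = 22.895919
Perimeter = 22.8959

22.8959


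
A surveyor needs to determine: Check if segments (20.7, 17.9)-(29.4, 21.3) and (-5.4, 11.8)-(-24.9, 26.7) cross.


Cross products: d1=-507.84, d2=-703.77, d3=35.67, d4=231.6
d1*d2 < 0 and d3*d4 < 0? no

No, they don't intersect


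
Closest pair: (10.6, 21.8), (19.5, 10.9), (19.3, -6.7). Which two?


d(P0,P1) = 14.072, d(P0,P2) = 29.7983, d(P1,P2) = 17.6011
Closest: P0 and P1

Closest pair: (10.6, 21.8) and (19.5, 10.9), distance = 14.072


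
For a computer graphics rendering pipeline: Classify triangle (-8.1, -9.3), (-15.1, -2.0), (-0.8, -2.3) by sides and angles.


Side lengths squared: AB^2=102.29, BC^2=204.58, CA^2=102.29
Sorted: [102.29, 102.29, 204.58]
By sides: Isosceles, By angles: Right

Isosceles, Right


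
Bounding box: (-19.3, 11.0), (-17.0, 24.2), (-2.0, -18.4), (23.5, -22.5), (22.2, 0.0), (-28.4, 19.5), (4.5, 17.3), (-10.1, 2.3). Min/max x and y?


x range: [-28.4, 23.5]
y range: [-22.5, 24.2]
Bounding box: (-28.4,-22.5) to (23.5,24.2)

(-28.4,-22.5) to (23.5,24.2)


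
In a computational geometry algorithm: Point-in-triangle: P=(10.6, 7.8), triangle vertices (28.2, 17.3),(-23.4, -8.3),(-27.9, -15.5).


Cross products: AB x AP = 39.64, BC x BP = 172.35, CA x CP = 44.33
All same sign? yes

Yes, inside


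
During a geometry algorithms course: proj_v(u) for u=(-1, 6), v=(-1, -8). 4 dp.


u.v = -47, |v| = sqrt(65) = 8.0623
Scalar projection = u.v / |v| = -47 / sqrt(65) = -5.8296

-5.8296


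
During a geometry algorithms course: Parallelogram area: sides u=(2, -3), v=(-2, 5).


|u x v| = |2*5 - (-3)*(-2)|
= |10 - 6| = 4

4


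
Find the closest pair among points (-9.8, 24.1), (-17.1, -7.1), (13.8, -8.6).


d(P0,P1) = 32.0426, d(P0,P2) = 40.3268, d(P1,P2) = 30.9364
Closest: P1 and P2

Closest pair: (-17.1, -7.1) and (13.8, -8.6), distance = 30.9364


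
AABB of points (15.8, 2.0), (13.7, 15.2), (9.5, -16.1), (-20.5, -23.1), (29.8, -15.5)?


x range: [-20.5, 29.8]
y range: [-23.1, 15.2]
Bounding box: (-20.5,-23.1) to (29.8,15.2)

(-20.5,-23.1) to (29.8,15.2)


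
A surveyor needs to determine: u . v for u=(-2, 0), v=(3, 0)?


u . v = u_x*v_x + u_y*v_y = (-2)*3 + 0*0
= (-6) + 0 = -6

-6


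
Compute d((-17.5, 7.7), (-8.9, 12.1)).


dx=8.6, dy=4.4
d^2 = 8.6^2 + 4.4^2 = 93.32
d = sqrt(93.32) = 9.6602

9.6602


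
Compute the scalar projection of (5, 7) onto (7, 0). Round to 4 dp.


u.v = 35, |v| = sqrt(49) = 7
Scalar projection = u.v / |v| = 35 / sqrt(49) = 5

5


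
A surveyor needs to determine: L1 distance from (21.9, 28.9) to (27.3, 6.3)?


|21.9-27.3| + |28.9-6.3| = 5.4 + 22.6 = 28

28


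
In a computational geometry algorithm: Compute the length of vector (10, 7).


|u| = sqrt(10^2 + 7^2) = sqrt(149) = 12.2066

12.2066


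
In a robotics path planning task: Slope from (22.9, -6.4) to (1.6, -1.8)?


slope = (y2-y1)/(x2-x1) = ((-1.8)-(-6.4))/(1.6-22.9) = 4.6/(-21.3) = -0.216

-0.216


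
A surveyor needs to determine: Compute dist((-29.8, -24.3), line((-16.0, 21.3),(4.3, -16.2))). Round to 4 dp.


|cross product| = 1443.18
|line direction| = sqrt(1818.34) = 42.642
Distance = 1443.18/sqrt(1818.34) = 33.8441

33.8441


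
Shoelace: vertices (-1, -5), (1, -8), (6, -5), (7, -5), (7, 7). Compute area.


Shoelace sum: ((-1)*(-8) - 1*(-5)) + (1*(-5) - 6*(-8)) + (6*(-5) - 7*(-5)) + (7*7 - 7*(-5)) + (7*(-5) - (-1)*7)
= 117
Area = |117|/2 = 58.5

58.5


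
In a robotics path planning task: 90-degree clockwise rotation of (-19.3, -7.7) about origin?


90° CW: (x,y) -> (y, -x)
(-19.3,-7.7) -> (-7.7, 19.3)

(-7.7, 19.3)


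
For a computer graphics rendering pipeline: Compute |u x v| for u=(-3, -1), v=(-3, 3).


|u x v| = |(-3)*3 - (-1)*(-3)|
= |(-9) - 3| = 12

12


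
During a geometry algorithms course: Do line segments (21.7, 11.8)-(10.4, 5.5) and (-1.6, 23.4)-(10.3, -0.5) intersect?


Cross products: d1=418.83, d2=73.79, d3=-277.87, d4=67.17
d1*d2 < 0 and d3*d4 < 0? no

No, they don't intersect


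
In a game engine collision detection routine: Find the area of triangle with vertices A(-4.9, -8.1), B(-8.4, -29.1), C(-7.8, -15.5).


Area = |x_A(y_B-y_C) + x_B(y_C-y_A) + x_C(y_A-y_B)|/2
= |66.64 + 62.16 + (-163.8)|/2
= 35/2 = 17.5

17.5


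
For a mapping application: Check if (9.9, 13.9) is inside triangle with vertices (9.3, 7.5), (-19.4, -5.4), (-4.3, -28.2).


Cross products: AB x AP = -175.94, BC x BP = 959.47, CA x CP = 65.62
All same sign? no

No, outside


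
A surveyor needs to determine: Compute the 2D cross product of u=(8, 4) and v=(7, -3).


u x v = u_x*v_y - u_y*v_x = 8*(-3) - 4*7
= (-24) - 28 = -52

-52


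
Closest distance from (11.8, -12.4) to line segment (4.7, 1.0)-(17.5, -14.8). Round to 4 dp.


Project P onto AB: t = 0.7318 (clamped to [0,1])
Closest point on segment: (14.0675, -10.563)
Distance: 2.9182

2.9182


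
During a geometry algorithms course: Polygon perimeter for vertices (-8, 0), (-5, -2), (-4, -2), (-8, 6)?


Sides: (-8, 0)->(-5, -2): sqrt(13) = 3.605551, (-5, -2)->(-4, -2): sqrt(1) = 1, (-4, -2)->(-8, 6): sqrt(80) = 8.944272, (-8, 6)->(-8, 0): sqrt(36) = 6
Sum = 19.549823
Perimeter = 19.5498

19.5498


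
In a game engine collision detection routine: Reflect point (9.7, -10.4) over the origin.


Reflection over origin: (x,y) -> (-x,-y)
(9.7, -10.4) -> (-9.7, 10.4)

(-9.7, 10.4)


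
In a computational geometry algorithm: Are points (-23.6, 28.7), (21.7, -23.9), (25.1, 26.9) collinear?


Cross product: (21.7-(-23.6))*(26.9-28.7) - ((-23.9)-28.7)*(25.1-(-23.6))
= 2480.08

No, not collinear


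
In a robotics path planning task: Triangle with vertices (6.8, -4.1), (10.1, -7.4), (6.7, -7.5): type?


Side lengths squared: AB^2=21.78, BC^2=11.57, CA^2=11.57
Sorted: [11.57, 11.57, 21.78]
By sides: Isosceles, By angles: Acute

Isosceles, Acute


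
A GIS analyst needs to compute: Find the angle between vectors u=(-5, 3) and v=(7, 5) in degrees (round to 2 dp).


u.v = -20, |u| = sqrt(34) = 5.831, |v| = sqrt(74) = 8.6023
cos(theta) = u.v/(|u||v|) = -20/sqrt(2516) = -0.398726
theta = acos(-0.398726) = 113.5 degrees

113.5 degrees


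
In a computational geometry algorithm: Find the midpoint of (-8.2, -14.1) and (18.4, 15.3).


M = (((-8.2)+18.4)/2, ((-14.1)+15.3)/2)
= (5.1, 0.6)

(5.1, 0.6)


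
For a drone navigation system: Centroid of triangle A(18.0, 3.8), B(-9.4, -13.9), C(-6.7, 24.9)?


Centroid = ((x_A+x_B+x_C)/3, (y_A+y_B+y_C)/3)
= ((18+(-9.4)+(-6.7))/3, (3.8+(-13.9)+24.9)/3)
= (0.6333, 4.9333)

(0.6333, 4.9333)


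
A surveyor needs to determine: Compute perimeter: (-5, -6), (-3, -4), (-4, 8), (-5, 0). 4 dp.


Sides: (-5, -6)->(-3, -4): sqrt(8) = 2.828427, (-3, -4)->(-4, 8): sqrt(145) = 12.041595, (-4, 8)->(-5, 0): sqrt(65) = 8.062258, (-5, 0)->(-5, -6): sqrt(36) = 6
Sum = 28.93228
Perimeter = 28.9323

28.9323


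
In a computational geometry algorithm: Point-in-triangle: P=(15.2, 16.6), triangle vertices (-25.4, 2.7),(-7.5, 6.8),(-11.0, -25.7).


Cross products: AB x AP = 82.35, BC x BP = 703.45, CA x CP = -1353.2
All same sign? no

No, outside


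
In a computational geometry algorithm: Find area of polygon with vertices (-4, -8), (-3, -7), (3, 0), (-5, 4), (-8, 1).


Shoelace sum: ((-4)*(-7) - (-3)*(-8)) + ((-3)*0 - 3*(-7)) + (3*4 - (-5)*0) + ((-5)*1 - (-8)*4) + ((-8)*(-8) - (-4)*1)
= 132
Area = |132|/2 = 66

66


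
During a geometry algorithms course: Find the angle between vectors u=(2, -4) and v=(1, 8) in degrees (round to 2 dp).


u.v = -30, |u| = sqrt(20) = 4.4721, |v| = sqrt(65) = 8.0623
cos(theta) = u.v/(|u||v|) = -30/sqrt(1300) = -0.83205
theta = acos(-0.83205) = 146.31 degrees

146.31 degrees


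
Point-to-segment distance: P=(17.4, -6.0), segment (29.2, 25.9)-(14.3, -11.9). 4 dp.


Project P onto AB: t = 0.8369 (clamped to [0,1])
Closest point on segment: (16.7298, -5.7358)
Distance: 0.7204

0.7204


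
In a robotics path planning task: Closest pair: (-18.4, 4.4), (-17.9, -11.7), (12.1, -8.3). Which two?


d(P0,P1) = 16.1078, d(P0,P2) = 33.0385, d(P1,P2) = 30.1921
Closest: P0 and P1

Closest pair: (-18.4, 4.4) and (-17.9, -11.7), distance = 16.1078


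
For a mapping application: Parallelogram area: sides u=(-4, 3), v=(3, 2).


|u x v| = |(-4)*2 - 3*3|
= |(-8) - 9| = 17

17


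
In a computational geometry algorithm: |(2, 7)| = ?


|u| = sqrt(2^2 + 7^2) = sqrt(53) = 7.2801

7.2801


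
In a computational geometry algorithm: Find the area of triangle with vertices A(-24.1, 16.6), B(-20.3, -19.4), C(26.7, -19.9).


Area = |x_A(y_B-y_C) + x_B(y_C-y_A) + x_C(y_A-y_B)|/2
= |(-12.05) + 740.95 + 961.2|/2
= 1690.1/2 = 845.05

845.05


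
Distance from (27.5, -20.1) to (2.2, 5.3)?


dx=-25.3, dy=25.4
d^2 = (-25.3)^2 + 25.4^2 = 1285.25
d = sqrt(1285.25) = 35.8504

35.8504


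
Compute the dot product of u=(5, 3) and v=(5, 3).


u . v = u_x*v_x + u_y*v_y = 5*5 + 3*3
= 25 + 9 = 34

34


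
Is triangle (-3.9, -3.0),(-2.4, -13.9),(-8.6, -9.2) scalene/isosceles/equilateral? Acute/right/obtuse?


Side lengths squared: AB^2=121.06, BC^2=60.53, CA^2=60.53
Sorted: [60.53, 60.53, 121.06]
By sides: Isosceles, By angles: Right

Isosceles, Right


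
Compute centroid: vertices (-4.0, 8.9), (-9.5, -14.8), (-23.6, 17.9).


Centroid = ((x_A+x_B+x_C)/3, (y_A+y_B+y_C)/3)
= (((-4)+(-9.5)+(-23.6))/3, (8.9+(-14.8)+17.9)/3)
= (-12.3667, 4)

(-12.3667, 4)


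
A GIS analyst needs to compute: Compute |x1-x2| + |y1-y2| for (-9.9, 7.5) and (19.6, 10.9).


|(-9.9)-19.6| + |7.5-10.9| = 29.5 + 3.4 = 32.9

32.9


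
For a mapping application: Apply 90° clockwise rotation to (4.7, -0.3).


90° CW: (x,y) -> (y, -x)
(4.7,-0.3) -> (-0.3, -4.7)

(-0.3, -4.7)


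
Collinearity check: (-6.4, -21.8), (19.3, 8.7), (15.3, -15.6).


Cross product: (19.3-(-6.4))*((-15.6)-(-21.8)) - (8.7-(-21.8))*(15.3-(-6.4))
= -502.51

No, not collinear


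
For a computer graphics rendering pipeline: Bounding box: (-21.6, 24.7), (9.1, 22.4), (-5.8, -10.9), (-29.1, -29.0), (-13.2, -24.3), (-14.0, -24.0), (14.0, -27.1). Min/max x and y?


x range: [-29.1, 14]
y range: [-29, 24.7]
Bounding box: (-29.1,-29) to (14,24.7)

(-29.1,-29) to (14,24.7)


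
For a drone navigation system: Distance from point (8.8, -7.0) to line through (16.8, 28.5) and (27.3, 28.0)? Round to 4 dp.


|cross product| = 376.75
|line direction| = sqrt(110.5) = 10.5119
Distance = 376.75/sqrt(110.5) = 35.8403

35.8403


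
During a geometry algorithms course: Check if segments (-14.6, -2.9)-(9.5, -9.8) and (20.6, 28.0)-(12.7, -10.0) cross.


Cross products: d1=-1093.49, d2=-123.18, d3=987.57, d4=17.26
d1*d2 < 0 and d3*d4 < 0? no

No, they don't intersect


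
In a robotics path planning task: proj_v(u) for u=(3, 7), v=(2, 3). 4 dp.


u.v = 27, |v| = sqrt(13) = 3.6056
Scalar projection = u.v / |v| = 27 / sqrt(13) = 7.4885

7.4885


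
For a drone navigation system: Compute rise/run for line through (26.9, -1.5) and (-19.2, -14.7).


slope = (y2-y1)/(x2-x1) = ((-14.7)-(-1.5))/((-19.2)-26.9) = (-13.2)/(-46.1) = 0.2863

0.2863


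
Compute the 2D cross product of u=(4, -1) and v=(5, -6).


u x v = u_x*v_y - u_y*v_x = 4*(-6) - (-1)*5
= (-24) - (-5) = -19

-19


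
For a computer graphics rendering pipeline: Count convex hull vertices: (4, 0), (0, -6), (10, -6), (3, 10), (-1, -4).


Convex hull vertices (CCW): (-1, -4), (0, -6), (10, -6), (3, 10)
Count = 4

4


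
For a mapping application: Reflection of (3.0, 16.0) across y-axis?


Reflection over y-axis: (x,y) -> (-x,y)
(3, 16) -> (-3, 16)

(-3, 16)


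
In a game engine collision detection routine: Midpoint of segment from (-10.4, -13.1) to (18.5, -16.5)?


M = (((-10.4)+18.5)/2, ((-13.1)+(-16.5))/2)
= (4.05, -14.8)

(4.05, -14.8)


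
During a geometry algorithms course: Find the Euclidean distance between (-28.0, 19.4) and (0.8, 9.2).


dx=28.8, dy=-10.2
d^2 = 28.8^2 + (-10.2)^2 = 933.48
d = sqrt(933.48) = 30.5529

30.5529


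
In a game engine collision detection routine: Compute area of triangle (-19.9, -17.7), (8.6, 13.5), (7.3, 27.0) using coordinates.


Area = |x_A(y_B-y_C) + x_B(y_C-y_A) + x_C(y_A-y_B)|/2
= |268.65 + 384.42 + (-227.76)|/2
= 425.31/2 = 212.655

212.655


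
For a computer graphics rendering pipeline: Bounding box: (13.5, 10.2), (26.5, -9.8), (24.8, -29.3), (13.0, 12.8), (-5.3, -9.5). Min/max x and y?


x range: [-5.3, 26.5]
y range: [-29.3, 12.8]
Bounding box: (-5.3,-29.3) to (26.5,12.8)

(-5.3,-29.3) to (26.5,12.8)


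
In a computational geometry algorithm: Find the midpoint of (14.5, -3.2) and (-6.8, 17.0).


M = ((14.5+(-6.8))/2, ((-3.2)+17)/2)
= (3.85, 6.9)

(3.85, 6.9)


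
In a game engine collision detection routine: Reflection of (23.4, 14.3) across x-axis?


Reflection over x-axis: (x,y) -> (x,-y)
(23.4, 14.3) -> (23.4, -14.3)

(23.4, -14.3)


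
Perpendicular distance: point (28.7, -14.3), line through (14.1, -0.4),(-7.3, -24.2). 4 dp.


|cross product| = 644.94
|line direction| = sqrt(1024.4) = 32.0062
Distance = 644.94/sqrt(1024.4) = 20.1504

20.1504


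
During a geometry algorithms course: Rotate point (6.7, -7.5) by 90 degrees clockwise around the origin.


90° CW: (x,y) -> (y, -x)
(6.7,-7.5) -> (-7.5, -6.7)

(-7.5, -6.7)


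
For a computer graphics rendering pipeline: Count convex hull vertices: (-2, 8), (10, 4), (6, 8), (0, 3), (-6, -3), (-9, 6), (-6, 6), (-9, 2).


Convex hull vertices (CCW): (-9, 2), (-6, -3), (10, 4), (6, 8), (-2, 8), (-9, 6)
Count = 6

6


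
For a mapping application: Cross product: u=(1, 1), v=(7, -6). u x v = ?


u x v = u_x*v_y - u_y*v_x = 1*(-6) - 1*7
= (-6) - 7 = -13

-13


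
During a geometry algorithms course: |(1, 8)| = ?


|u| = sqrt(1^2 + 8^2) = sqrt(65) = 8.0623

8.0623


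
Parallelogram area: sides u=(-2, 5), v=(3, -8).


|u x v| = |(-2)*(-8) - 5*3|
= |16 - 15| = 1

1


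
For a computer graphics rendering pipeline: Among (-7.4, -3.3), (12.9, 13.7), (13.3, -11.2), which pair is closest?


d(P0,P1) = 26.4781, d(P0,P2) = 22.1563, d(P1,P2) = 24.9032
Closest: P0 and P2

Closest pair: (-7.4, -3.3) and (13.3, -11.2), distance = 22.1563


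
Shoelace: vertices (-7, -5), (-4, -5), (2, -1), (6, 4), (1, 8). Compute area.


Shoelace sum: ((-7)*(-5) - (-4)*(-5)) + ((-4)*(-1) - 2*(-5)) + (2*4 - 6*(-1)) + (6*8 - 1*4) + (1*(-5) - (-7)*8)
= 138
Area = |138|/2 = 69

69


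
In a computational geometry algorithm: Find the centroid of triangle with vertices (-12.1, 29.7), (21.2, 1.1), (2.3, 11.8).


Centroid = ((x_A+x_B+x_C)/3, (y_A+y_B+y_C)/3)
= (((-12.1)+21.2+2.3)/3, (29.7+1.1+11.8)/3)
= (3.8, 14.2)

(3.8, 14.2)


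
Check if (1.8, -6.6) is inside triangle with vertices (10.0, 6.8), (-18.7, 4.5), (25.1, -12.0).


Cross products: AB x AP = 365.72, BC x BP = -147.93, CA x CP = 356.5
All same sign? no

No, outside


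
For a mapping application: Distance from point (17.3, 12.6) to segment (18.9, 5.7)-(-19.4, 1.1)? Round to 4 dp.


Project P onto AB: t = 0.0199 (clamped to [0,1])
Closest point on segment: (18.1397, 5.6087)
Distance: 7.0416

7.0416


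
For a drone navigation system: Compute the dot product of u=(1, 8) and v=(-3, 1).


u . v = u_x*v_x + u_y*v_y = 1*(-3) + 8*1
= (-3) + 8 = 5

5


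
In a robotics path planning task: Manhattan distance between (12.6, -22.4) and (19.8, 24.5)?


|12.6-19.8| + |(-22.4)-24.5| = 7.2 + 46.9 = 54.1

54.1


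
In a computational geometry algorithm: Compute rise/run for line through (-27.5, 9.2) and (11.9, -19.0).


slope = (y2-y1)/(x2-x1) = ((-19)-9.2)/(11.9-(-27.5)) = (-28.2)/39.4 = -0.7157

-0.7157


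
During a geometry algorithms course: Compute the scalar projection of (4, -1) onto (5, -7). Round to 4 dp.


u.v = 27, |v| = sqrt(74) = 8.6023
Scalar projection = u.v / |v| = 27 / sqrt(74) = 3.1387

3.1387


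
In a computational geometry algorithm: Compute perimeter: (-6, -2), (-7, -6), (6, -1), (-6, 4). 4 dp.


Sides: (-6, -2)->(-7, -6): sqrt(17) = 4.123106, (-7, -6)->(6, -1): sqrt(194) = 13.928388, (6, -1)->(-6, 4): sqrt(169) = 13, (-6, 4)->(-6, -2): sqrt(36) = 6
Sum = 37.051494
Perimeter = 37.0515

37.0515


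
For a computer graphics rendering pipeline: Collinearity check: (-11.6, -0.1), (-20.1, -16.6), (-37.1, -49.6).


Cross product: ((-20.1)-(-11.6))*((-49.6)-(-0.1)) - ((-16.6)-(-0.1))*((-37.1)-(-11.6))
= 0

Yes, collinear


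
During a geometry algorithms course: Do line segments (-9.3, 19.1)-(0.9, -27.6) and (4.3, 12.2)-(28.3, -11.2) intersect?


Cross products: d1=-152.64, d2=-1034.76, d3=564.74, d4=1446.86
d1*d2 < 0 and d3*d4 < 0? no

No, they don't intersect


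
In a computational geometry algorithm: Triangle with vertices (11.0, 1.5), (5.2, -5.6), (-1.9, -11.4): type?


Side lengths squared: AB^2=84.05, BC^2=84.05, CA^2=332.82
Sorted: [84.05, 84.05, 332.82]
By sides: Isosceles, By angles: Obtuse

Isosceles, Obtuse


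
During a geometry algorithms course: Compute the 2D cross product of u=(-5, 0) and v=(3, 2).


u x v = u_x*v_y - u_y*v_x = (-5)*2 - 0*3
= (-10) - 0 = -10

-10


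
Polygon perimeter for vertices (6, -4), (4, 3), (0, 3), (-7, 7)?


Sides: (6, -4)->(4, 3): sqrt(53) = 7.28011, (4, 3)->(0, 3): sqrt(16) = 4, (0, 3)->(-7, 7): sqrt(65) = 8.062258, (-7, 7)->(6, -4): sqrt(290) = 17.029386
Sum = 36.371754
Perimeter = 36.3718

36.3718


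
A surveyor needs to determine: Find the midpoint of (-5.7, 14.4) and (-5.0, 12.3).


M = (((-5.7)+(-5))/2, (14.4+12.3)/2)
= (-5.35, 13.35)

(-5.35, 13.35)


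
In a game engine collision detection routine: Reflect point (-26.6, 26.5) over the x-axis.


Reflection over x-axis: (x,y) -> (x,-y)
(-26.6, 26.5) -> (-26.6, -26.5)

(-26.6, -26.5)


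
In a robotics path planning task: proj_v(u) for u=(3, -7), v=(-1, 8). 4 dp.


u.v = -59, |v| = sqrt(65) = 8.0623
Scalar projection = u.v / |v| = -59 / sqrt(65) = -7.318

-7.318


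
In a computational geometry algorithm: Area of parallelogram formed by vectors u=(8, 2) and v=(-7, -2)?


|u x v| = |8*(-2) - 2*(-7)|
= |(-16) - (-14)| = 2

2


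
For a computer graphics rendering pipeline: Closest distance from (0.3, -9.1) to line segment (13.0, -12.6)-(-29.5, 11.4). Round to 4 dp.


Project P onto AB: t = 0.2618 (clamped to [0,1])
Closest point on segment: (1.8721, -6.316)
Distance: 3.1972

3.1972


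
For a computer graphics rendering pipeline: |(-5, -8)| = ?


|u| = sqrt((-5)^2 + (-8)^2) = sqrt(89) = 9.434

9.434


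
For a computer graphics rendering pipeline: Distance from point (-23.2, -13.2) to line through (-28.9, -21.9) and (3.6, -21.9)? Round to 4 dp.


|cross product| = 282.75
|line direction| = sqrt(1056.25) = 32.5
Distance = 282.75/sqrt(1056.25) = 8.7

8.7


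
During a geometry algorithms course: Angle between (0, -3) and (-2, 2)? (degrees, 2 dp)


u.v = -6, |u| = sqrt(9) = 3, |v| = sqrt(8) = 2.8284
cos(theta) = u.v/(|u||v|) = -6/sqrt(72) = -0.707107
theta = acos(-0.707107) = 135 degrees

135 degrees


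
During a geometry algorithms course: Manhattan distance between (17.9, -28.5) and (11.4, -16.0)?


|17.9-11.4| + |(-28.5)-(-16)| = 6.5 + 12.5 = 19

19


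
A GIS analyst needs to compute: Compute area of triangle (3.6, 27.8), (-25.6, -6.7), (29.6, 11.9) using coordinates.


Area = |x_A(y_B-y_C) + x_B(y_C-y_A) + x_C(y_A-y_B)|/2
= |(-66.96) + 407.04 + 1021.2|/2
= 1361.28/2 = 680.64

680.64


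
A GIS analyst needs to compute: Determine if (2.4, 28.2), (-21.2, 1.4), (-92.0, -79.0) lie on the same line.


Cross product: ((-21.2)-2.4)*((-79)-28.2) - (1.4-28.2)*((-92)-2.4)
= 0

Yes, collinear


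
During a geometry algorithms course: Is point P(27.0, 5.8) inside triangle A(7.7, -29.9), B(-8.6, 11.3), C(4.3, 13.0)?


Cross products: AB x AP = -1377.07, BC x BP = -131.47, CA x CP = 949.35
All same sign? no

No, outside


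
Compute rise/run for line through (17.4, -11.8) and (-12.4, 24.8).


slope = (y2-y1)/(x2-x1) = (24.8-(-11.8))/((-12.4)-17.4) = 36.6/(-29.8) = -1.2282

-1.2282


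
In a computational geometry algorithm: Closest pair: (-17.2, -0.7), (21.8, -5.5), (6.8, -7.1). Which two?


d(P0,P1) = 39.2943, d(P0,P2) = 24.8387, d(P1,P2) = 15.0851
Closest: P1 and P2

Closest pair: (21.8, -5.5) and (6.8, -7.1), distance = 15.0851


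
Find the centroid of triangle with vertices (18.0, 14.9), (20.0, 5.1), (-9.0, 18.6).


Centroid = ((x_A+x_B+x_C)/3, (y_A+y_B+y_C)/3)
= ((18+20+(-9))/3, (14.9+5.1+18.6)/3)
= (9.6667, 12.8667)

(9.6667, 12.8667)


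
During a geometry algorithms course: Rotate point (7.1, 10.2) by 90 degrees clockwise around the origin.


90° CW: (x,y) -> (y, -x)
(7.1,10.2) -> (10.2, -7.1)

(10.2, -7.1)


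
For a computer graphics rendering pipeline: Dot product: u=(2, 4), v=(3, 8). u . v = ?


u . v = u_x*v_x + u_y*v_y = 2*3 + 4*8
= 6 + 32 = 38

38


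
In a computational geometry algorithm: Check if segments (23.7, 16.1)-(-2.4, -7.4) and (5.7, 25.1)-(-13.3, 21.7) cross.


Cross products: d1=232.2, d2=589.96, d3=-657.9, d4=-1015.66
d1*d2 < 0 and d3*d4 < 0? no

No, they don't intersect


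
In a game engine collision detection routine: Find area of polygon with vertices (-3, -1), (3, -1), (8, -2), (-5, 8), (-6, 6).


Shoelace sum: ((-3)*(-1) - 3*(-1)) + (3*(-2) - 8*(-1)) + (8*8 - (-5)*(-2)) + ((-5)*6 - (-6)*8) + ((-6)*(-1) - (-3)*6)
= 104
Area = |104|/2 = 52

52


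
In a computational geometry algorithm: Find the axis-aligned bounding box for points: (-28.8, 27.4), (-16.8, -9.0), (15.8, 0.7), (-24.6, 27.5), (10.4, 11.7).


x range: [-28.8, 15.8]
y range: [-9, 27.5]
Bounding box: (-28.8,-9) to (15.8,27.5)

(-28.8,-9) to (15.8,27.5)


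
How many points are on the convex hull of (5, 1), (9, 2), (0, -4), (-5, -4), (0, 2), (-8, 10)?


Convex hull vertices (CCW): (-8, 10), (-5, -4), (0, -4), (9, 2)
Count = 4

4


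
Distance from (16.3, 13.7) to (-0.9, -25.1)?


dx=-17.2, dy=-38.8
d^2 = (-17.2)^2 + (-38.8)^2 = 1801.28
d = sqrt(1801.28) = 42.4415

42.4415


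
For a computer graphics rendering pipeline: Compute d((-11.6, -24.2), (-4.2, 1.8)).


dx=7.4, dy=26
d^2 = 7.4^2 + 26^2 = 730.76
d = sqrt(730.76) = 27.0326

27.0326


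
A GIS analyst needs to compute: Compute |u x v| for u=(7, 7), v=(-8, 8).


|u x v| = |7*8 - 7*(-8)|
= |56 - (-56)| = 112

112


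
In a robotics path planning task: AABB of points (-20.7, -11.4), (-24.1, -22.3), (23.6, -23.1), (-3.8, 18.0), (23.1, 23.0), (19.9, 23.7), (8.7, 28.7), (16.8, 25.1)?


x range: [-24.1, 23.6]
y range: [-23.1, 28.7]
Bounding box: (-24.1,-23.1) to (23.6,28.7)

(-24.1,-23.1) to (23.6,28.7)


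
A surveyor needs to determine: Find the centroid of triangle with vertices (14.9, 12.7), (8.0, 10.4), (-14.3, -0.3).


Centroid = ((x_A+x_B+x_C)/3, (y_A+y_B+y_C)/3)
= ((14.9+8+(-14.3))/3, (12.7+10.4+(-0.3))/3)
= (2.8667, 7.6)

(2.8667, 7.6)


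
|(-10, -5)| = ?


|u| = sqrt((-10)^2 + (-5)^2) = sqrt(125) = 11.1803

11.1803


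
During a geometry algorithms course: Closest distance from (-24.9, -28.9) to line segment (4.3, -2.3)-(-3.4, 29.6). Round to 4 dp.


Project P onto AB: t = 0 (clamped to [0,1])
Closest point on segment: (4.3, -2.3)
Distance: 39.4994

39.4994


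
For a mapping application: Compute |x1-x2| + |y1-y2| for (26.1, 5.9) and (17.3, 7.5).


|26.1-17.3| + |5.9-7.5| = 8.8 + 1.6 = 10.4

10.4


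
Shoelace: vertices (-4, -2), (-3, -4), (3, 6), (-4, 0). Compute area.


Shoelace sum: ((-4)*(-4) - (-3)*(-2)) + ((-3)*6 - 3*(-4)) + (3*0 - (-4)*6) + ((-4)*(-2) - (-4)*0)
= 36
Area = |36|/2 = 18

18


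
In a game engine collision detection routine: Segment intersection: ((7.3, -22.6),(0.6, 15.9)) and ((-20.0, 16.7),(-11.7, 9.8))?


Cross products: d1=-137.82, d2=135.5, d3=787.74, d4=514.42
d1*d2 < 0 and d3*d4 < 0? no

No, they don't intersect


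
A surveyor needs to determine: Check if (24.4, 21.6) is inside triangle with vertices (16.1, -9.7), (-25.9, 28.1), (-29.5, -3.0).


Cross products: AB x AP = -1628.34, BC x BP = 1587.73, CA x CP = 1482.89
All same sign? no

No, outside


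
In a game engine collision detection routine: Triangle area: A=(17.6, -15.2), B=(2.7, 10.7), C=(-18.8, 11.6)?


Area = |x_A(y_B-y_C) + x_B(y_C-y_A) + x_C(y_A-y_B)|/2
= |(-15.84) + 72.36 + 486.92|/2
= 543.44/2 = 271.72

271.72


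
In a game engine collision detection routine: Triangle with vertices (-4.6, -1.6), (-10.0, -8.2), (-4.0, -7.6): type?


Side lengths squared: AB^2=72.72, BC^2=36.36, CA^2=36.36
Sorted: [36.36, 36.36, 72.72]
By sides: Isosceles, By angles: Right

Isosceles, Right


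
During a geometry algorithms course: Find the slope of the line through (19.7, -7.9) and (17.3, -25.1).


slope = (y2-y1)/(x2-x1) = ((-25.1)-(-7.9))/(17.3-19.7) = (-17.2)/(-2.4) = 7.1667

7.1667


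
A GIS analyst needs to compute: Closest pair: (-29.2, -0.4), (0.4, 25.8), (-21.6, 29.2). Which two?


d(P0,P1) = 39.5297, d(P0,P2) = 30.5601, d(P1,P2) = 22.2612
Closest: P1 and P2

Closest pair: (0.4, 25.8) and (-21.6, 29.2), distance = 22.2612


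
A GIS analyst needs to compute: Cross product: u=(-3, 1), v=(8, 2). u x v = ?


u x v = u_x*v_y - u_y*v_x = (-3)*2 - 1*8
= (-6) - 8 = -14

-14


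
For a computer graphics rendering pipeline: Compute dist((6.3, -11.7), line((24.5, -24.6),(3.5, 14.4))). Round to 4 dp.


|cross product| = 438.9
|line direction| = sqrt(1962) = 44.2945
Distance = 438.9/sqrt(1962) = 9.9087

9.9087


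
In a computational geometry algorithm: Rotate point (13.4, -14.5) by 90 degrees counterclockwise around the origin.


90° CCW: (x,y) -> (-y, x)
(13.4,-14.5) -> (14.5, 13.4)

(14.5, 13.4)


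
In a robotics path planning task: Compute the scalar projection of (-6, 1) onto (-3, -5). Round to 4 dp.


u.v = 13, |v| = sqrt(34) = 5.831
Scalar projection = u.v / |v| = 13 / sqrt(34) = 2.2295

2.2295


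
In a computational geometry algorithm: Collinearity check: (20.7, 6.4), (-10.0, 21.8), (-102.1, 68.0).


Cross product: ((-10)-20.7)*(68-6.4) - (21.8-6.4)*((-102.1)-20.7)
= 0

Yes, collinear


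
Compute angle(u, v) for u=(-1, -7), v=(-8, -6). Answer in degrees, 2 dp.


u.v = 50, |u| = sqrt(50) = 7.0711, |v| = sqrt(100) = 10
cos(theta) = u.v/(|u||v|) = 50/sqrt(5000) = 0.707107
theta = acos(0.707107) = 45 degrees

45 degrees


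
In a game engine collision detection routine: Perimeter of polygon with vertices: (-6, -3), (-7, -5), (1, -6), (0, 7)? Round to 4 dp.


Sides: (-6, -3)->(-7, -5): sqrt(5) = 2.236068, (-7, -5)->(1, -6): sqrt(65) = 8.062258, (1, -6)->(0, 7): sqrt(170) = 13.038405, (0, 7)->(-6, -3): sqrt(136) = 11.661904
Sum = 34.998635
Perimeter = 34.9986

34.9986


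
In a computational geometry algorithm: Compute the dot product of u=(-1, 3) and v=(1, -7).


u . v = u_x*v_x + u_y*v_y = (-1)*1 + 3*(-7)
= (-1) + (-21) = -22

-22


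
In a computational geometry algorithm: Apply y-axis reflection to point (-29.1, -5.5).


Reflection over y-axis: (x,y) -> (-x,y)
(-29.1, -5.5) -> (29.1, -5.5)

(29.1, -5.5)


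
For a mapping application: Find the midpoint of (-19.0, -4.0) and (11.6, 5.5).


M = (((-19)+11.6)/2, ((-4)+5.5)/2)
= (-3.7, 0.75)

(-3.7, 0.75)


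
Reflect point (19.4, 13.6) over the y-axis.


Reflection over y-axis: (x,y) -> (-x,y)
(19.4, 13.6) -> (-19.4, 13.6)

(-19.4, 13.6)


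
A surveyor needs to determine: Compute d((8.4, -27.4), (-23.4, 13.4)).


dx=-31.8, dy=40.8
d^2 = (-31.8)^2 + 40.8^2 = 2675.88
d = sqrt(2675.88) = 51.7289

51.7289


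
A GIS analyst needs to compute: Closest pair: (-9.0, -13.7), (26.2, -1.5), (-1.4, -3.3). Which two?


d(P0,P1) = 37.2543, d(P0,P2) = 12.881, d(P1,P2) = 27.6586
Closest: P0 and P2

Closest pair: (-9.0, -13.7) and (-1.4, -3.3), distance = 12.881


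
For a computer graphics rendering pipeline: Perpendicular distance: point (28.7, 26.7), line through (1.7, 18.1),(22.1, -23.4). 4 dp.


|cross product| = 1295.94
|line direction| = sqrt(2138.41) = 46.2429
Distance = 1295.94/sqrt(2138.41) = 28.0246

28.0246


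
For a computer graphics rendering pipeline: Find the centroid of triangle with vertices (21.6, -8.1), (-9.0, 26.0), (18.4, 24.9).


Centroid = ((x_A+x_B+x_C)/3, (y_A+y_B+y_C)/3)
= ((21.6+(-9)+18.4)/3, ((-8.1)+26+24.9)/3)
= (10.3333, 14.2667)

(10.3333, 14.2667)


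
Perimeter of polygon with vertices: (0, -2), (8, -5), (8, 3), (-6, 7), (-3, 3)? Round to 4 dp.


Sides: (0, -2)->(8, -5): sqrt(73) = 8.544004, (8, -5)->(8, 3): sqrt(64) = 8, (8, 3)->(-6, 7): sqrt(212) = 14.56022, (-6, 7)->(-3, 3): sqrt(25) = 5, (-3, 3)->(0, -2): sqrt(34) = 5.830952
Sum = 41.935176
Perimeter = 41.9352

41.9352


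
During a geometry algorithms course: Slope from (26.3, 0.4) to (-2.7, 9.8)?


slope = (y2-y1)/(x2-x1) = (9.8-0.4)/((-2.7)-26.3) = 9.4/(-29) = -0.3241

-0.3241


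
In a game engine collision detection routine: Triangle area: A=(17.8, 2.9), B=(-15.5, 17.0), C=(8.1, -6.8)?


Area = |x_A(y_B-y_C) + x_B(y_C-y_A) + x_C(y_A-y_B)|/2
= |423.64 + 150.35 + (-114.21)|/2
= 459.78/2 = 229.89

229.89


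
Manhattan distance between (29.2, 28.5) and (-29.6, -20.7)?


|29.2-(-29.6)| + |28.5-(-20.7)| = 58.8 + 49.2 = 108

108


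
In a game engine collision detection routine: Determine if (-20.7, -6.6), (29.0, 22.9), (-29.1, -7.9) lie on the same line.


Cross product: (29-(-20.7))*((-7.9)-(-6.6)) - (22.9-(-6.6))*((-29.1)-(-20.7))
= 183.19

No, not collinear


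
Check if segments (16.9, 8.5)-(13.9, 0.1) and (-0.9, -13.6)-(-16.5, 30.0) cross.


Cross products: d1=-1120.84, d2=-859, d3=-83.22, d4=-345.06
d1*d2 < 0 and d3*d4 < 0? no

No, they don't intersect


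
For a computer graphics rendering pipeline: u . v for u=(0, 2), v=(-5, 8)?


u . v = u_x*v_x + u_y*v_y = 0*(-5) + 2*8
= 0 + 16 = 16

16


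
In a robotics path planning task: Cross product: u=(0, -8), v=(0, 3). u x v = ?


u x v = u_x*v_y - u_y*v_x = 0*3 - (-8)*0
= 0 - 0 = 0

0


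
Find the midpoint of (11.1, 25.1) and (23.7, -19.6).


M = ((11.1+23.7)/2, (25.1+(-19.6))/2)
= (17.4, 2.75)

(17.4, 2.75)


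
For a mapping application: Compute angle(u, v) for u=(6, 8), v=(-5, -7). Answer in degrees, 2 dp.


u.v = -86, |u| = sqrt(100) = 10, |v| = sqrt(74) = 8.6023
cos(theta) = u.v/(|u||v|) = -86/sqrt(7400) = -0.99973
theta = acos(-0.99973) = 178.67 degrees

178.67 degrees


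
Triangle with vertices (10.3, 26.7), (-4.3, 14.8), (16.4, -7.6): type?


Side lengths squared: AB^2=354.77, BC^2=930.25, CA^2=1213.7
Sorted: [354.77, 930.25, 1213.7]
By sides: Scalene, By angles: Acute

Scalene, Acute


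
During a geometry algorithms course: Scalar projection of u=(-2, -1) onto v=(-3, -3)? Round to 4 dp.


u.v = 9, |v| = sqrt(18) = 4.2426
Scalar projection = u.v / |v| = 9 / sqrt(18) = 2.1213

2.1213


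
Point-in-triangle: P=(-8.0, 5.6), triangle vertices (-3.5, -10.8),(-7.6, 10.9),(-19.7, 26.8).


Cross products: AB x AP = 30.41, BC x BP = 70.49, CA x CP = 96.48
All same sign? yes

Yes, inside


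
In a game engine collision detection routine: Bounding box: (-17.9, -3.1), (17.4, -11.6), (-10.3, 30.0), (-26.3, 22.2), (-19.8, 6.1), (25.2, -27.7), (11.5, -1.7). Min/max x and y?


x range: [-26.3, 25.2]
y range: [-27.7, 30]
Bounding box: (-26.3,-27.7) to (25.2,30)

(-26.3,-27.7) to (25.2,30)


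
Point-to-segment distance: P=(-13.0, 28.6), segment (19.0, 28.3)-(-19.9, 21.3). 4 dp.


Project P onto AB: t = 0.7955 (clamped to [0,1])
Closest point on segment: (-11.944, 22.7317)
Distance: 5.9626

5.9626


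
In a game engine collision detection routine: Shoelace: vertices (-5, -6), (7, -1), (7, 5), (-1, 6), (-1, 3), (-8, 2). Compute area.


Shoelace sum: ((-5)*(-1) - 7*(-6)) + (7*5 - 7*(-1)) + (7*6 - (-1)*5) + ((-1)*3 - (-1)*6) + ((-1)*2 - (-8)*3) + ((-8)*(-6) - (-5)*2)
= 219
Area = |219|/2 = 109.5

109.5


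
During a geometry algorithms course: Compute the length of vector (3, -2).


|u| = sqrt(3^2 + (-2)^2) = sqrt(13) = 3.6056

3.6056


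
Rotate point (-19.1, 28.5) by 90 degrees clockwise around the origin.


90° CW: (x,y) -> (y, -x)
(-19.1,28.5) -> (28.5, 19.1)

(28.5, 19.1)


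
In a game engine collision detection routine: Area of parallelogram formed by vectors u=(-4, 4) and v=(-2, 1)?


|u x v| = |(-4)*1 - 4*(-2)|
= |(-4) - (-8)| = 4

4


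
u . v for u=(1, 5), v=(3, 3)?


u . v = u_x*v_x + u_y*v_y = 1*3 + 5*3
= 3 + 15 = 18

18


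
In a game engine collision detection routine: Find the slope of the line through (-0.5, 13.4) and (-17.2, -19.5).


slope = (y2-y1)/(x2-x1) = ((-19.5)-13.4)/((-17.2)-(-0.5)) = (-32.9)/(-16.7) = 1.9701

1.9701


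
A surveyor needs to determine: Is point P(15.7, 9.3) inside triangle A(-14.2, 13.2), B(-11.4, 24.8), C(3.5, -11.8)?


Cross products: AB x AP = -357.76, BC x BP = 760.91, CA x CP = -678.47
All same sign? no

No, outside


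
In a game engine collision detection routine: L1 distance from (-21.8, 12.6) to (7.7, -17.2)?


|(-21.8)-7.7| + |12.6-(-17.2)| = 29.5 + 29.8 = 59.3

59.3


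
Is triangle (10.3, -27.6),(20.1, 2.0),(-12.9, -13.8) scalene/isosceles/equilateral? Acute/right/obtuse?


Side lengths squared: AB^2=972.2, BC^2=1338.64, CA^2=728.68
Sorted: [728.68, 972.2, 1338.64]
By sides: Scalene, By angles: Acute

Scalene, Acute


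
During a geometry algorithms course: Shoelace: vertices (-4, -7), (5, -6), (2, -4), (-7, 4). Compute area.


Shoelace sum: ((-4)*(-6) - 5*(-7)) + (5*(-4) - 2*(-6)) + (2*4 - (-7)*(-4)) + ((-7)*(-7) - (-4)*4)
= 96
Area = |96|/2 = 48

48


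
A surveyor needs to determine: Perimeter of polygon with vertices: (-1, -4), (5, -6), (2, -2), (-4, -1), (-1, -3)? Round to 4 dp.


Sides: (-1, -4)->(5, -6): sqrt(40) = 6.324555, (5, -6)->(2, -2): sqrt(25) = 5, (2, -2)->(-4, -1): sqrt(37) = 6.082763, (-4, -1)->(-1, -3): sqrt(13) = 3.605551, (-1, -3)->(-1, -4): sqrt(1) = 1
Sum = 22.012869
Perimeter = 22.0129

22.0129


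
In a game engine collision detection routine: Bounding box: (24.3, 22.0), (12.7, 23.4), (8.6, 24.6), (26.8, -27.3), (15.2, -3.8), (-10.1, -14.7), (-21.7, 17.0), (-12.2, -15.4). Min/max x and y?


x range: [-21.7, 26.8]
y range: [-27.3, 24.6]
Bounding box: (-21.7,-27.3) to (26.8,24.6)

(-21.7,-27.3) to (26.8,24.6)


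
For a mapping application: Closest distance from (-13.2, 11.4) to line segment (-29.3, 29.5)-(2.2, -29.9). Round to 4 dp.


Project P onto AB: t = 0.35 (clamped to [0,1])
Closest point on segment: (-18.2745, 8.709)
Distance: 5.7438

5.7438


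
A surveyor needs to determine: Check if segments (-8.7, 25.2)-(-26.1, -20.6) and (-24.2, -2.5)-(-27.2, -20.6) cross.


Cross products: d1=197.45, d2=19.91, d3=-227.92, d4=-50.38
d1*d2 < 0 and d3*d4 < 0? no

No, they don't intersect


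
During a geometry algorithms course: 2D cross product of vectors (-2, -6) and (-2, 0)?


u x v = u_x*v_y - u_y*v_x = (-2)*0 - (-6)*(-2)
= 0 - 12 = -12

-12
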